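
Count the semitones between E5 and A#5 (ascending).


Reasoning:
Absolute semitone position = octave×12 + chromatic position
E5: 5×12 + 4 = 64
A#5: 5×12 + 10 = 70
Difference = 70 - 64 = 6
= 6 semitones


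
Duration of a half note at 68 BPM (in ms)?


One quarter-note beat = 60000 / BPM = 60000 / 68 ms
Half note = 2 × quarter note
Duration = 2 × 60000 / 68 = 120000 / 68
= 1764.7 ms


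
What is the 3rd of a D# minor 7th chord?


Minor 7th chord = root + minor 3rd + perfect 5th + minor 7th
Seventh chords stack in thirds, so the letter names are D-F-A-C
Root: D#
Minor 3rd above D#: F#
Perfect 5th above D#: A#
Minor 7th above D#: C#
The 3rd = F#


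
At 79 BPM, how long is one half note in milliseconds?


Solution.
One quarter-note beat = 60000 / BPM = 60000 / 79 ms
Half note = 2 × quarter note
Duration = 2 × 60000 / 79 = 120000 / 79
= 1519.0 ms


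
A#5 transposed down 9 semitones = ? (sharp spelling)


Step by step:
A#5: chromatic position 10 in octave 5 → absolute = 5×12 + 10 = 70
Transpose down 9: 70 - 9 = 61
61 = 5×12 + 1 → C# in octave 5
Result = C#5


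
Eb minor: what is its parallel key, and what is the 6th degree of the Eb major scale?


Parallel keys share the same tonic but differ in mode
Eb minor → parallel is Eb major
Eb major scale: Eb F G Ab Bb C D
= Eb major; 6th degree = C


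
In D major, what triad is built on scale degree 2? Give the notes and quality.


Working:
D major scale: D E F# G A B C#
Diatonic triad on degree 2 stacks scale notes 2, 4, 6: E G B
E→G = 3 semitones; E→B = 7 semitones → minor triad
= E G B (minor)


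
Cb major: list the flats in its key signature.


Flat major keys: C(0), F(1), Bb(2), Eb(3), Ab(4), Db(5), Gb(6), Cb(7)
Cb major has 7 flats
Order of flats: Bb Eb Ab Db Gb Cb Fb → first 7: Bb, Eb, Ab, Db, Gb, Cb, Fb
= Bb, Eb, Ab, Db, Gb, Cb, Fb


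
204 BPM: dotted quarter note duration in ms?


One quarter-note beat = 60000 / BPM = 60000 / 204 ms
Dotted quarter note = 3/2 × quarter note
Duration = 3/2 × 60000 / 204 = 90000 / 204
= 441.2 ms


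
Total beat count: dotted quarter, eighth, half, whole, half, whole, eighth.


Working:
Beat values:
  dotted quarter = 1.5 beats
  eighth = 0.5 beats
  half = 2 beats
  whole = 4 beats
  half = 2 beats
  whole = 4 beats
  eighth = 0.5 beats
Sum = 1.5 + 0.5 + 2 + 4 + 2 + 4 + 0.5
= 14.5 beats


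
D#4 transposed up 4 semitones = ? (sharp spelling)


Reasoning:
D#4: chromatic position 3 in octave 4 → absolute = 4×12 + 3 = 51
Transpose up 4: 51 + 4 = 55
55 = 4×12 + 7 → G in octave 4
Result = G4


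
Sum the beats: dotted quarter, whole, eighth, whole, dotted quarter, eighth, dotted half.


Let's work it out.
Beat values:
  dotted quarter = 1.5 beats
  whole = 4 beats
  eighth = 0.5 beats
  whole = 4 beats
  dotted quarter = 1.5 beats
  eighth = 0.5 beats
  dotted half = 3 beats
Sum = 1.5 + 4 + 0.5 + 4 + 1.5 + 0.5 + 3
= 15 beats


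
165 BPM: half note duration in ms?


One quarter-note beat = 60000 / BPM = 60000 / 165 ms
Half note = 2 × quarter note
Duration = 2 × 60000 / 165 = 120000 / 165
= 727.3 ms


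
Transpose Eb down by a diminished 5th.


diminished 5th: 5 letter names, 6 semitones
Letter: E - 4 → A
Pitch: Eb - 6 semitones, spelled as an A → A
= A


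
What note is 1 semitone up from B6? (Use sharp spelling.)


Solution.
B6: chromatic position 11 in octave 6 → absolute = 6×12 + 11 = 83
Transpose up 1: 83 + 1 = 84
84 = 7×12 + 0 → C in octave 7
Result = C7


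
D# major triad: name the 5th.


Reasoning:
Major triad = root + major 3rd (4 semitones) + perfect 5th (7 semitones)
A triad on D# stacks thirds, so the chord tones use letter names D-F-A
Root: D#
Major 3rd above D#: F##
Perfect 5th above D#: A#
The 5th = A#


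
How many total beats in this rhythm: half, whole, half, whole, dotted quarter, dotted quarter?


Let's work it out.
Beat values:
  half = 2 beats
  whole = 4 beats
  half = 2 beats
  whole = 4 beats
  dotted quarter = 1.5 beats
  dotted quarter = 1.5 beats
Sum = 2 + 4 + 2 + 4 + 1.5 + 1.5
= 15 beats


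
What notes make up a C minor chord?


Working:
Minor triad = root + minor 3rd (3 semitones) + perfect 5th (7 semitones)
A triad on C stacks thirds, so the chord tones use letter names C-E-G
Root: C
Minor 3rd above C: Eb
Perfect 5th above C: G
Chord = C Eb G


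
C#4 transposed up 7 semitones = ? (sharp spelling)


Working:
C#4: chromatic position 1 in octave 4 → absolute = 4×12 + 1 = 49
Transpose up 7: 49 + 7 = 56
56 = 4×12 + 8 → G# in octave 4
Result = G#4


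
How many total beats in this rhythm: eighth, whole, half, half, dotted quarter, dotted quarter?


Solution.
Beat values:
  eighth = 0.5 beats
  whole = 4 beats
  half = 2 beats
  half = 2 beats
  dotted quarter = 1.5 beats
  dotted quarter = 1.5 beats
Sum = 0.5 + 4 + 2 + 2 + 1.5 + 1.5
= 11.5 beats


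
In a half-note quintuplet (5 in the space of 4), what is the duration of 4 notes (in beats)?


Reasoning:
Quintuplet: 5 notes occupy the space of 4 half notes
Space = 4 × 2 = 8 beats
Each quintuplet note = 8 / 5 = 8/5 beats
4 notes = 4 × 8/5 = 32/5
= 32/5 beats


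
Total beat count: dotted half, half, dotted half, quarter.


Beat values:
  dotted half = 3 beats
  half = 2 beats
  dotted half = 3 beats
  quarter = 1 beat
Sum = 3 + 2 + 3 + 1
= 9 beats


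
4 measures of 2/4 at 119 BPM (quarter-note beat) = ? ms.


Step by step:
Quarter-note beat duration = 60000 / 119 ms
Beats per measure (2/4) = 2
One measure = 2 × 60000 / 119 = 120000 / 119 ms
4 measures = 4 × 120000 / 119 = 480000 / 119
= 4033.6 ms


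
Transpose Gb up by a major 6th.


major 6th: 6 letter names, 9 semitones
Letter: G + 5 → E
Pitch: Gb + 9 semitones, spelled as an E → Eb
= Eb


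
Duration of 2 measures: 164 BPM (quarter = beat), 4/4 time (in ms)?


Solution.
Quarter-note beat duration = 60000 / 164 ms
Beats per measure (4/4) = 4
One measure = 4 × 60000 / 164 = 240000 / 164 ms
2 measures = 2 × 240000 / 164 = 480000 / 164
= 2926.8 ms


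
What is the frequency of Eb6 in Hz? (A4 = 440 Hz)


Reasoning:
f = 440 × 2^(n/12) where n = semitones from A4
Eb6: 18 semitones from A4
f = 440 × 2^(18/12)
f = 1244.51 Hz


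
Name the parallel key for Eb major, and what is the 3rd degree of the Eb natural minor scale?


Let's work it out.
Parallel keys share the same tonic but differ in mode
Eb major → parallel is Eb minor
Eb natural minor scale: Eb F Gb Ab Bb Cb Db
= Eb minor; 3rd degree = Gb


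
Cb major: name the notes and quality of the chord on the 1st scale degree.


Let's work it out.
Cb major scale: Cb Db Eb Fb Gb Ab Bb
Diatonic triad on degree 1 stacks scale notes 1, 3, 5: Cb Eb Gb
Cb→Eb = 4 semitones; Cb→Gb = 7 semitones → major triad
= Cb Eb Gb (major)


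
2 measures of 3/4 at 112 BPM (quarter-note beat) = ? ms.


Let's work it out.
Quarter-note beat duration = 60000 / 112 ms
Beats per measure (3/4) = 3
One measure = 3 × 60000 / 112 = 180000 / 112 ms
2 measures = 2 × 180000 / 112 = 360000 / 112
= 3214.3 ms


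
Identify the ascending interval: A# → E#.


Reasoning:
Letter names: A → E spans 5 letter names → a 5th
Semitones: A# → E# = 7 half-steps
A 5th of 7 semitones is a perfect 5th
= perfect 5th


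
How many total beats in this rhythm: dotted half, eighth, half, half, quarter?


Beat values:
  dotted half = 3 beats
  eighth = 0.5 beats
  half = 2 beats
  half = 2 beats
  quarter = 1 beat
Sum = 3 + 0.5 + 2 + 2 + 1
= 8.5 beats


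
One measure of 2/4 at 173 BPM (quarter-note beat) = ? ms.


Quarter-note beat duration = 60000 / 173 ms
Beats per measure (2/4) = 2
One measure = 2 × 60000 / 173 = 120000 / 173 ms
= 693.6 ms


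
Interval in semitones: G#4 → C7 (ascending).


Reasoning:
Absolute semitone position = octave×12 + chromatic position
G#4: 4×12 + 8 = 56
C7: 7×12 + 0 = 84
Difference = 84 - 56 = 28
= 28 semitones


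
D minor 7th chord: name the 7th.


Working:
Minor 7th chord = root + minor 3rd + perfect 5th + minor 7th
Seventh chords stack in thirds, so the letter names are D-F-A-C
Root: D
Minor 3rd above D: F
Perfect 5th above D: A
Minor 7th above D: C
The 7th = C


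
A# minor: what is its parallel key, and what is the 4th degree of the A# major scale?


Solution.
Parallel keys share the same tonic but differ in mode
A# minor → parallel is A# major
A# major scale: A# B# C## D# E# F## G##
= A# major; 4th degree = D#


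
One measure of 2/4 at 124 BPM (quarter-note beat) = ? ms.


Let's work it out.
Quarter-note beat duration = 60000 / 124 ms
Beats per measure (2/4) = 2
One measure = 2 × 60000 / 124 = 120000 / 124 ms
= 967.7 ms


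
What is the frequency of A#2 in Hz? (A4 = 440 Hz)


Reasoning:
f = 440 × 2^(n/12) where n = semitones from A4
A#2: -23 semitones from A4
f = 440 × 2^(-23/12)
f = 116.54 Hz


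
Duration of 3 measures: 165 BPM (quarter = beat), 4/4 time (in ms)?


Let's work it out.
Quarter-note beat duration = 60000 / 165 ms
Beats per measure (4/4) = 4
One measure = 4 × 60000 / 165 = 240000 / 165 ms
3 measures = 3 × 240000 / 165 = 720000 / 165
= 4363.6 ms


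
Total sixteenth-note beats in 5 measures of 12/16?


Reasoning:
Time signature 12/16: the bottom number 16 means the sixteenth note gets one count
The top number 12 means 12 sixteenth-note beats per measure
Total = 12 × 5 measures
= 60 sixteenth-note beats


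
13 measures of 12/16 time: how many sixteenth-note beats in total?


Time signature 12/16: the bottom number 16 means the sixteenth note gets one count
The top number 12 means 12 sixteenth-note beats per measure
Total = 12 × 13 measures
= 156 sixteenth-note beats


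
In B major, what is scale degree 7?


Let's work it out.
Major scale pattern: W-W-H-W-W-W-H (2-2-1-2-2-2-1 semitones)
Starting from B:
  B + 2 semitones → C#
  C# + 2 semitones → D#
  D# + 1 semitone → E
  E + 2 semitones → F#
  F# + 2 semitones → G#
  G# + 2 semitones → A#
  A# + 1 semitone → B
Scale: B C# D# E F# G# A#
Degree 7 = A#


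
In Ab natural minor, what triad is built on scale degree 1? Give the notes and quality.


Solution.
Ab natural minor scale: Ab Bb Cb Db Eb Fb Gb
Diatonic triad on degree 1 stacks scale notes 1, 3, 5: Ab Cb Eb
Ab→Cb = 3 semitones; Ab→Eb = 7 semitones → minor triad
= Ab Cb Eb (minor)


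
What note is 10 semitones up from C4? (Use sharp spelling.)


Reasoning:
C4: chromatic position 0 in octave 4 → absolute = 4×12 + 0 = 48
Transpose up 10: 48 + 10 = 58
58 = 4×12 + 10 → A# in octave 4
Result = A#4


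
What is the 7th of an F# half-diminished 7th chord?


Working:
Half-diminished 7th chord = root + minor 3rd + diminished 5th + minor 7th
Seventh chords stack in thirds, so the letter names are F-A-C-E
Root: F#
Minor 3rd above F#: A
Diminished 5th above F#: C
Minor 7th above F#: E
The 7th = E


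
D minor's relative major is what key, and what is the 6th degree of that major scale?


Step by step:
The relative major shares the key signature and is a minor 3rd above the minor tonic
A minor 3rd above D is F
→ relative major of D minor is F major
F major scale: F G A Bb C D E
= F major; 6th degree = D


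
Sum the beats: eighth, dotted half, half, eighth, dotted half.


Working:
Beat values:
  eighth = 0.5 beats
  dotted half = 3 beats
  half = 2 beats
  eighth = 0.5 beats
  dotted half = 3 beats
Sum = 0.5 + 3 + 2 + 0.5 + 3
= 9 beats


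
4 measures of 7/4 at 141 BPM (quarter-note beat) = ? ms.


Reasoning:
Quarter-note beat duration = 60000 / 141 ms
Beats per measure (7/4) = 7
One measure = 7 × 60000 / 141 = 420000 / 141 ms
4 measures = 4 × 420000 / 141 = 1680000 / 141
= 11914.9 ms


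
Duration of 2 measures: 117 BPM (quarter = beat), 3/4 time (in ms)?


Solution.
Quarter-note beat duration = 60000 / 117 ms
Beats per measure (3/4) = 3
One measure = 3 × 60000 / 117 = 180000 / 117 ms
2 measures = 2 × 180000 / 117 = 360000 / 117
= 3076.9 ms


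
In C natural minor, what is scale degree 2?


Working:
Natural minor scale pattern: W-H-W-W-H-W-W (2-1-2-2-1-2-2 semitones)
Starting from C:
  C + 2 semitones → D
  D + 1 semitone → Eb
  Eb + 2 semitones → F
  F + 2 semitones → G
  G + 1 semitone → Ab
  Ab + 2 semitones → Bb
  Bb + 2 semitones → C
Scale: C D Eb F G Ab Bb
Degree 2 = D


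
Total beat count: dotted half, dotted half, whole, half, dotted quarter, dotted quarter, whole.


Working:
Beat values:
  dotted half = 3 beats
  dotted half = 3 beats
  whole = 4 beats
  half = 2 beats
  dotted quarter = 1.5 beats
  dotted quarter = 1.5 beats
  whole = 4 beats
Sum = 3 + 3 + 4 + 2 + 1.5 + 1.5 + 4
= 19 beats


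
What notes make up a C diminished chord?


Step by step:
Diminished triad = root + minor 3rd (3 semitones) + diminished 5th (6 semitones)
A triad on C stacks thirds, so the chord tones use letter names C-E-G
Root: C
Minor 3rd above C: Eb
Diminished 5th above C: Gb
Chord = C Eb Gb


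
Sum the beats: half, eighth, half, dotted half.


Step by step:
Beat values:
  half = 2 beats
  eighth = 0.5 beats
  half = 2 beats
  dotted half = 3 beats
Sum = 2 + 0.5 + 2 + 3
= 7.5 beats


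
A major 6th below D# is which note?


Working:
A 6th spans 6 letter names, so from D we land on F
A major 6th = 9 semitones below D#
Spell F at that pitch: F#
= F#


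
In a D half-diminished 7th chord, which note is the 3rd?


Step by step:
Half-diminished 7th chord = root + minor 3rd + diminished 5th + minor 7th
Seventh chords stack in thirds, so the letter names are D-F-A-C
Root: D
Minor 3rd above D: F
Diminished 5th above D: Ab
Minor 7th above D: C
The 3rd = F


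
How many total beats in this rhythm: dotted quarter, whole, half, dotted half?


Beat values:
  dotted quarter = 1.5 beats
  whole = 4 beats
  half = 2 beats
  dotted half = 3 beats
Sum = 1.5 + 4 + 2 + 3
= 10.5 beats


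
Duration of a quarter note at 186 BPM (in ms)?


Step by step:
One quarter-note beat = 60000 / BPM = 60000 / 186 ms
Duration = 60000 / 186
= 322.6 ms


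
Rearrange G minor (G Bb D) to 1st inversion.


Solution.
Root position: G Bb D
1st inversion: move root up an octave
Bass note: Bb
Notes (bottom to top) = Bb D G


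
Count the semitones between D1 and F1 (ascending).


Solution.
Absolute semitone position = octave×12 + chromatic position
D1: 1×12 + 2 = 14
F1: 1×12 + 5 = 17
Difference = 17 - 14 = 3
= 3 semitones


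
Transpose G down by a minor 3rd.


minor 3rd: 3 letter names, 3 semitones
Letter: G - 2 → E
Pitch: G - 3 semitones, spelled as an E → E
= E


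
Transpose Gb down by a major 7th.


major 7th: 7 letter names, 11 semitones
Letter: G - 6 → A
Pitch: Gb - 11 semitones, spelled as an A → Abb
= Abb


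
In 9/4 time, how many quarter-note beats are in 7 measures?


Time signature 9/4: the bottom number 4 means the quarter note gets one count
The top number 9 means 9 quarter-note beats per measure
Total = 9 × 7 measures
= 63 quarter-note beats


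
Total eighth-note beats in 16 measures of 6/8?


Time signature 6/8: the bottom number 8 means the eighth note gets one count
The top number 6 means 6 eighth-note beats per measure
Total = 6 × 16 measures
= 96 eighth-note beats


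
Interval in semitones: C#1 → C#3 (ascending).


Step by step:
Absolute semitone position = octave×12 + chromatic position
C#1: 1×12 + 1 = 13
C#3: 3×12 + 1 = 37
Difference = 37 - 13 = 24
= 24 semitones


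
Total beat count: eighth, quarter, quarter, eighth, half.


Reasoning:
Beat values:
  eighth = 0.5 beats
  quarter = 1 beat
  quarter = 1 beat
  eighth = 0.5 beats
  half = 2 beats
Sum = 0.5 + 1 + 1 + 0.5 + 2
= 5 beats


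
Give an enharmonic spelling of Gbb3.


Reasoning:
Enharmonic notes sound the same pitch but are spelled with different letter names
Gbb and F name the same pitch class
= F3


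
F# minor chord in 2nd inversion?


Working:
Root position: F# A C#
2nd inversion: move root and 3rd up an octave
Bass note: C#
Notes (bottom to top) = C# F# A


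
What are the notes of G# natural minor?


Let's work it out.
Natural minor scale pattern: W-H-W-W-H-W-W (2-1-2-2-1-2-2 semitones)
Starting from G#:
  G# + 2 semitones → A#
  A# + 1 semitone → B
  B + 2 semitones → C#
  C# + 2 semitones → D#
  D# + 1 semitone → E
  E + 2 semitones → F#
  F# + 2 semitones → G#
Scale = G# A# B C# D# E F#


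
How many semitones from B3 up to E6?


Solution.
Absolute semitone position = octave×12 + chromatic position
B3: 3×12 + 11 = 47
E6: 6×12 + 4 = 76
Difference = 76 - 47 = 29
= 29 semitones


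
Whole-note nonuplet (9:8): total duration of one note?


Let's work it out.
Nonuplet: 9 notes occupy the space of 8 whole notes
Space = 8 × 4 = 32 beats
Each nonuplet note = 32 / 9 = 32/9 beats
= 32/9 beats


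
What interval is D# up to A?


Solution.
Letter names: D → A spans 5 letter names → a 5th
Semitones: D# → A = 6 half-steps
A 5th of 6 semitones is a diminished 5th
= diminished 5th


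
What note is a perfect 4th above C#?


A 4th spans 4 letter names, so from C we land on F
A perfect 4th = 5 semitones above C#
Spell F at that pitch: F#
= F#


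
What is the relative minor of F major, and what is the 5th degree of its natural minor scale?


Solution.
The relative minor shares the major's key signature and starts on its 6th degree
6th degree = a major 6th above the tonic; a major 6th above F is D
→ relative minor of F major is D minor
D natural minor scale: D E F G A Bb C
= D minor; 5th degree = A


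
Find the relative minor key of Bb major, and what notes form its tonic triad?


Working:
The relative minor shares the major's key signature and starts on its 6th degree
6th degree = a major 6th above the tonic; a major 6th above Bb is G
→ relative minor of Bb major is G minor
Tonic triad of G minor = root + minor 3rd + perfect 5th = G Bb D
= G minor; triad = G Bb D


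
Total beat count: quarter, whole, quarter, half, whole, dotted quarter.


Let's work it out.
Beat values:
  quarter = 1 beat
  whole = 4 beats
  quarter = 1 beat
  half = 2 beats
  whole = 4 beats
  dotted quarter = 1.5 beats
Sum = 1 + 4 + 1 + 2 + 4 + 1.5
= 13.5 beats


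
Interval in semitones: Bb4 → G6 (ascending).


Working:
Absolute semitone position = octave×12 + chromatic position
Bb4: 4×12 + 10 = 58
G6: 6×12 + 7 = 79
Difference = 79 - 58 = 21
= 21 semitones


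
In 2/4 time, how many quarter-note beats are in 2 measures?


Let's work it out.
Time signature 2/4: the bottom number 4 means the quarter note gets one count
The top number 2 means 2 quarter-note beats per measure
Total = 2 × 2 measures
= 4 quarter-note beats


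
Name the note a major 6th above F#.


Let's work it out.
A 6th spans 6 letter names, so from F we land on D
A major 6th = 9 semitones above F#
Spell D at that pitch: D#
= D#


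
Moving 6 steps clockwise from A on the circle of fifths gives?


Solution.
Each clockwise step on the circle of fifths moves up a perfect 5th
From A: A → E → B → F#/Gb → Db → Ab → Eb
= Eb


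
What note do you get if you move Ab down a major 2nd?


Let's work it out.
major 2nd: 2 letter names, 2 semitones
Letter: A - 1 → G
Pitch: Ab - 2 semitones, spelled as a G → Gb
= Gb


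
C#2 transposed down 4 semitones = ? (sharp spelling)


Solution.
C#2: chromatic position 1 in octave 2 → absolute = 2×12 + 1 = 25
Transpose down 4: 25 - 4 = 21
21 = 1×12 + 9 → A in octave 1
Result = A1


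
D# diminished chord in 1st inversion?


Reasoning:
Root position: D# F# A
1st inversion: move root up an octave
Bass note: F#
Notes (bottom to top) = F# A D#


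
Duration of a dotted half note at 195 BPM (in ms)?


Working:
One quarter-note beat = 60000 / BPM = 60000 / 195 ms
Dotted half note = 3 × quarter note
Duration = 3 × 60000 / 195 = 180000 / 195
= 923.1 ms


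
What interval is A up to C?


Let's work it out.
Letter names: A → C spans 3 letter names → a 3rd
Semitones: A → C = 3 half-steps
A 3rd of 3 semitones is a minor 3rd
= minor 3rd


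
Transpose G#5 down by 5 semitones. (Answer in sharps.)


G#5: chromatic position 8 in octave 5 → absolute = 5×12 + 8 = 68
Transpose down 5: 68 - 5 = 63
63 = 5×12 + 3 → D# in octave 5
Result = D#5


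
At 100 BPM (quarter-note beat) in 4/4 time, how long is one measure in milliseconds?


Step by step:
Quarter-note beat duration = 60000 / 100 ms
Beats per measure (4/4) = 4
One measure = 4 × 60000 / 100 = 240000 / 100 ms
= 2400.0 ms


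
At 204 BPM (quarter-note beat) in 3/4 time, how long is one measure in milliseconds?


Quarter-note beat duration = 60000 / 204 ms
Beats per measure (3/4) = 3
One measure = 3 × 60000 / 204 = 180000 / 204 ms
= 882.4 ms


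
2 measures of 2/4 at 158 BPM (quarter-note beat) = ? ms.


Quarter-note beat duration = 60000 / 158 ms
Beats per measure (2/4) = 2
One measure = 2 × 60000 / 158 = 120000 / 158 ms
2 measures = 2 × 120000 / 158 = 240000 / 158
= 1519.0 ms


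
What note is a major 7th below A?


Reasoning:
A 7th spans 7 letter names, so from A we land on B
A major 7th = 11 semitones below A
Spell B at that pitch: Bb
= Bb


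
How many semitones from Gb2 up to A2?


Absolute semitone position = octave×12 + chromatic position
Gb2: 2×12 + 6 = 30
A2: 2×12 + 9 = 33
Difference = 33 - 30 = 3
= 3 semitones


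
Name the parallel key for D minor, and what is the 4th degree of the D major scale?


Reasoning:
Parallel keys share the same tonic but differ in mode
D minor → parallel is D major
D major scale: D E F# G A B C#
= D major; 4th degree = G


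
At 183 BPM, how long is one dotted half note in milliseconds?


One quarter-note beat = 60000 / BPM = 60000 / 183 ms
Dotted half note = 3 × quarter note
Duration = 3 × 60000 / 183 = 180000 / 183
= 983.6 ms


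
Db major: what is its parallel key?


Step by step:
Parallel keys share the same tonic but differ in mode
Db major → parallel is Db minor
= Db minor


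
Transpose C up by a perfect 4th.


perfect 4th: 4 letter names, 5 semitones
Letter: C + 3 → F
Pitch: C + 5 semitones, spelled as an F → F
= F


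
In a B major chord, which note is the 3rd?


Let's work it out.
Major triad = root + major 3rd (4 semitones) + perfect 5th (7 semitones)
A triad on B stacks thirds, so the chord tones use letter names B-D-F
Root: B
Major 3rd above B: D#
Perfect 5th above B: F#
The 3rd = D#


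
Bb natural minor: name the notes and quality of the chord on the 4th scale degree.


Bb natural minor scale: Bb C Db Eb F Gb Ab
Diatonic triad on degree 4 stacks scale notes 4, 6, 1: Eb Gb Bb
Eb→Gb = 3 semitones; Eb→Bb = 7 semitones → minor triad
= Eb Gb Bb (minor)


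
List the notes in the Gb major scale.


Major scale pattern: W-W-H-W-W-W-H (2-2-1-2-2-2-1 semitones)
Starting from Gb:
  Gb + 2 semitones → Ab
  Ab + 2 semitones → Bb
  Bb + 1 semitone → Cb
  Cb + 2 semitones → Db
  Db + 2 semitones → Eb
  Eb + 2 semitones → F
  F + 1 semitone → Gb
Scale = Gb Ab Bb Cb Db Eb F


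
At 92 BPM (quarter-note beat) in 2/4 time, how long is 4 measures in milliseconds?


Solution.
Quarter-note beat duration = 60000 / 92 ms
Beats per measure (2/4) = 2
One measure = 2 × 60000 / 92 = 120000 / 92 ms
4 measures = 4 × 120000 / 92 = 480000 / 92
= 5217.4 ms


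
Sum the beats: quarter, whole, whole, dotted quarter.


Beat values:
  quarter = 1 beat
  whole = 4 beats
  whole = 4 beats
  dotted quarter = 1.5 beats
Sum = 1 + 4 + 4 + 1.5
= 10.5 beats


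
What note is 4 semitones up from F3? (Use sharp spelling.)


Solution.
F3: chromatic position 5 in octave 3 → absolute = 3×12 + 5 = 41
Transpose up 4: 41 + 4 = 45
45 = 3×12 + 9 → A in octave 3
Result = A3


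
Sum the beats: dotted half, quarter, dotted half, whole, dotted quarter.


Beat values:
  dotted half = 3 beats
  quarter = 1 beat
  dotted half = 3 beats
  whole = 4 beats
  dotted quarter = 1.5 beats
Sum = 3 + 1 + 3 + 4 + 1.5
= 12.5 beats


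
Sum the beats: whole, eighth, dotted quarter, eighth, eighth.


Solution.
Beat values:
  whole = 4 beats
  eighth = 0.5 beats
  dotted quarter = 1.5 beats
  eighth = 0.5 beats
  eighth = 0.5 beats
Sum = 4 + 0.5 + 1.5 + 0.5 + 0.5
= 7 beats


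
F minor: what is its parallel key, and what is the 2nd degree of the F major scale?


Step by step:
Parallel keys share the same tonic but differ in mode
F minor → parallel is F major
F major scale: F G A Bb C D E
= F major; 2nd degree = G


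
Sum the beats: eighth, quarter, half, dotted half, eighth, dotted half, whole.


Step by step:
Beat values:
  eighth = 0.5 beats
  quarter = 1 beat
  half = 2 beats
  dotted half = 3 beats
  eighth = 0.5 beats
  dotted half = 3 beats
  whole = 4 beats
Sum = 0.5 + 1 + 2 + 3 + 0.5 + 3 + 4
= 14 beats


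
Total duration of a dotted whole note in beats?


Base whole note = 4 beats
Dot 1 adds half the previous value: +2
One dotted whole = 4 + 2 = 6
= 6 beats


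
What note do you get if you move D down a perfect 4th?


perfect 4th: 4 letter names, 5 semitones
Letter: D - 3 → A
Pitch: D - 5 semitones, spelled as an A → A
= A


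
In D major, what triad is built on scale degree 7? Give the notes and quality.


Let's work it out.
D major scale: D E F# G A B C#
Diatonic triad on degree 7 stacks scale notes 7, 2, 4: C# E G
C#→E = 3 semitones; C#→G = 6 semitones → diminished triad
= C# E G (diminished)


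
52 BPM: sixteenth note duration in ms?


Solution.
One quarter-note beat = 60000 / BPM = 60000 / 52 ms
Sixteenth note = 1/4 × quarter note
Duration = 1/4 × 60000 / 52 = 15000 / 52
= 288.5 ms


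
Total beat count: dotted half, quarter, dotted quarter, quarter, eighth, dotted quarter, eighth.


Working:
Beat values:
  dotted half = 3 beats
  quarter = 1 beat
  dotted quarter = 1.5 beats
  quarter = 1 beat
  eighth = 0.5 beats
  dotted quarter = 1.5 beats
  eighth = 0.5 beats
Sum = 3 + 1 + 1.5 + 1 + 0.5 + 1.5 + 0.5
= 9 beats


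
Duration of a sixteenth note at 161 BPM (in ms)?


Reasoning:
One quarter-note beat = 60000 / BPM = 60000 / 161 ms
Sixteenth note = 1/4 × quarter note
Duration = 1/4 × 60000 / 161 = 15000 / 161
= 93.2 ms


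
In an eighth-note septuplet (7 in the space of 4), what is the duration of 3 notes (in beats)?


Reasoning:
Septuplet: 7 notes occupy the space of 4 eighth notes
Space = 4 × 1/2 = 2 beats
Each septuplet note = 2 / 7 = 2/7 beats
3 notes = 3 × 2/7 = 6/7
= 6/7 beats


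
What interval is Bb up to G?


Let's work it out.
Letter names: B → G spans 6 letter names → a 6th
Semitones: Bb → G = 9 half-steps
A 6th of 9 semitones is a major 6th
= major 6th


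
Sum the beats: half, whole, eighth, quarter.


Beat values:
  half = 2 beats
  whole = 4 beats
  eighth = 0.5 beats
  quarter = 1 beat
Sum = 2 + 4 + 0.5 + 1
= 7.5 beats


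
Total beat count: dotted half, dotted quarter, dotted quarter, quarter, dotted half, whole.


Beat values:
  dotted half = 3 beats
  dotted quarter = 1.5 beats
  dotted quarter = 1.5 beats
  quarter = 1 beat
  dotted half = 3 beats
  whole = 4 beats
Sum = 3 + 1.5 + 1.5 + 1 + 3 + 4
= 14 beats


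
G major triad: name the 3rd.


Major triad = root + major 3rd (4 semitones) + perfect 5th (7 semitones)
A triad on G stacks thirds, so the chord tones use letter names G-B-D
Root: G
Major 3rd above G: B
Perfect 5th above G: D
The 3rd = B


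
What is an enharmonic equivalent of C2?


Step by step:
Enharmonic notes sound the same pitch but are spelled with different letter names
C and B# name the same pitch class
Octave numbers change at C, so C2 = B#1
= B#1


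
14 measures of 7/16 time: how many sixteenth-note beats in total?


Time signature 7/16: the bottom number 16 means the sixteenth note gets one count
The top number 7 means 7 sixteenth-note beats per measure
Total = 7 × 14 measures
= 98 sixteenth-note beats


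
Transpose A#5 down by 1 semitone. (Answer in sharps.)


Working:
A#5: chromatic position 10 in octave 5 → absolute = 5×12 + 10 = 70
Transpose down 1: 70 - 1 = 69
69 = 5×12 + 9 → A in octave 5
Result = A5


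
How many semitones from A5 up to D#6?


Working:
Absolute semitone position = octave×12 + chromatic position
A5: 5×12 + 9 = 69
D#6: 6×12 + 3 = 75
Difference = 75 - 69 = 6
= 6 semitones


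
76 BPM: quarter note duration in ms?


One quarter-note beat = 60000 / BPM = 60000 / 76 ms
Duration = 60000 / 76
= 789.5 ms


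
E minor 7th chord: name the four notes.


Solution.
Minor 7th chord = root + minor 3rd + perfect 5th + minor 7th
Seventh chords stack in thirds, so the letter names are E-G-B-D
Root: E
Minor 3rd above E: G
Perfect 5th above E: B
Minor 7th above E: D
Chord = E G B D


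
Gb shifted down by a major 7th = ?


major 7th: 7 letter names, 11 semitones
Letter: G - 6 → A
Pitch: Gb - 11 semitones, spelled as an A → Abb
= Abb


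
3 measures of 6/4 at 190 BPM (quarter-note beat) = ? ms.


Step by step:
Quarter-note beat duration = 60000 / 190 ms
Beats per measure (6/4) = 6
One measure = 6 × 60000 / 190 = 360000 / 190 ms
3 measures = 3 × 360000 / 190 = 1080000 / 190
= 5684.2 ms


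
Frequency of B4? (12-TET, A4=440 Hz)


Step by step:
f = 440 × 2^(n/12) where n = semitones from A4
B4: 2 semitones from A4
f = 440 × 2^(2/12)
f = 493.88 Hz


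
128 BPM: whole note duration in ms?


Solution.
One quarter-note beat = 60000 / BPM = 60000 / 128 ms
Whole note = 4 × quarter note
Duration = 4 × 60000 / 128 = 240000 / 128
= 1875.0 ms


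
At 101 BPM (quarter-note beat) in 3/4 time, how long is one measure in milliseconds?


Let's work it out.
Quarter-note beat duration = 60000 / 101 ms
Beats per measure (3/4) = 3
One measure = 3 × 60000 / 101 = 180000 / 101 ms
= 1782.2 ms


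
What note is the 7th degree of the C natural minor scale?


Natural minor scale pattern: W-H-W-W-H-W-W (2-1-2-2-1-2-2 semitones)
Starting from C:
  C + 2 semitones → D
  D + 1 semitone → Eb
  Eb + 2 semitones → F
  F + 2 semitones → G
  G + 1 semitone → Ab
  Ab + 2 semitones → Bb
  Bb + 2 semitones → C
Scale: C D Eb F G Ab Bb
Degree 7 = Bb


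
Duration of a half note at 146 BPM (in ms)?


One quarter-note beat = 60000 / BPM = 60000 / 146 ms
Half note = 2 × quarter note
Duration = 2 × 60000 / 146 = 120000 / 146
= 821.9 ms


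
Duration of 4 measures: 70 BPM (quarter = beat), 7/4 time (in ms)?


Quarter-note beat duration = 60000 / 70 ms
Beats per measure (7/4) = 7
One measure = 7 × 60000 / 70 = 420000 / 70 ms
4 measures = 4 × 420000 / 70 = 1680000 / 70
= 24000.0 ms


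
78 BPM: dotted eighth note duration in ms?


Step by step:
One quarter-note beat = 60000 / BPM = 60000 / 78 ms
Dotted eighth note = 3/4 × quarter note
Duration = 3/4 × 60000 / 78 = 45000 / 78
= 576.9 ms


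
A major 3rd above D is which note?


Step by step:
A 3rd spans 3 letter names, so from D we land on F
A major 3rd = 4 semitones above D
Spell F at that pitch: F#
= F#


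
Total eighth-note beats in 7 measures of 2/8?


Time signature 2/8: the bottom number 8 means the eighth note gets one count
The top number 2 means 2 eighth-note beats per measure
Total = 2 × 7 measures
= 14 eighth-note beats


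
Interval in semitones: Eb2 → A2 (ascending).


Let's work it out.
Absolute semitone position = octave×12 + chromatic position
Eb2: 2×12 + 3 = 27
A2: 2×12 + 9 = 33
Difference = 33 - 27 = 6
= 6 semitones


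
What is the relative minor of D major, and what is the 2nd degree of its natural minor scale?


Solution.
The relative minor shares the major's key signature and starts on its 6th degree
6th degree = a major 6th above the tonic; a major 6th above D is B
→ relative minor of D major is B minor
B natural minor scale: B C# D E F# G A
= B minor; 2nd degree = C#


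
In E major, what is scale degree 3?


Solution.
Major scale pattern: W-W-H-W-W-W-H (2-2-1-2-2-2-1 semitones)
Starting from E:
  E + 2 semitones → F#
  F# + 2 semitones → G#
  G# + 1 semitone → A
  A + 2 semitones → B
  B + 2 semitones → C#
  C# + 2 semitones → D#
  D# + 1 semitone → E
Scale: E F# G# A B C# D#
Degree 3 = G#


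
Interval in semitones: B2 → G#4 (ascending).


Reasoning:
Absolute semitone position = octave×12 + chromatic position
B2: 2×12 + 11 = 35
G#4: 4×12 + 8 = 56
Difference = 56 - 35 = 21
= 21 semitones


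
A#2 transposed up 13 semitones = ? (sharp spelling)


A#2: chromatic position 10 in octave 2 → absolute = 2×12 + 10 = 34
Transpose up 13: 34 + 13 = 47
47 = 3×12 + 11 → B in octave 3
Result = B3


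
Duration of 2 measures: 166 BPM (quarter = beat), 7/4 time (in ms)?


Working:
Quarter-note beat duration = 60000 / 166 ms
Beats per measure (7/4) = 7
One measure = 7 × 60000 / 166 = 420000 / 166 ms
2 measures = 2 × 420000 / 166 = 840000 / 166
= 5060.2 ms


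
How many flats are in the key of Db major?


Flat major keys: C(0), F(1), Bb(2), Eb(3), Ab(4), Db(5), Gb(6), Cb(7)
Db major has 5 flats
Order of flats: Bb Eb Ab Db Gb Cb Fb → first 5: Bb, Eb, Ab, Db, Gb
= 5 flats


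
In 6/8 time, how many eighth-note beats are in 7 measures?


Step by step:
Time signature 6/8: the bottom number 8 means the eighth note gets one count
The top number 6 means 6 eighth-note beats per measure
Total = 6 × 7 measures
= 42 eighth-note beats


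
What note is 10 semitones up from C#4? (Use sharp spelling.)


Solution.
C#4: chromatic position 1 in octave 4 → absolute = 4×12 + 1 = 49
Transpose up 10: 49 + 10 = 59
59 = 4×12 + 11 → B in octave 4
Result = B4


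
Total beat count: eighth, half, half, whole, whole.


Solution.
Beat values:
  eighth = 0.5 beats
  half = 2 beats
  half = 2 beats
  whole = 4 beats
  whole = 4 beats
Sum = 0.5 + 2 + 2 + 4 + 4
= 12.5 beats


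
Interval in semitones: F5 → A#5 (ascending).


Reasoning:
Absolute semitone position = octave×12 + chromatic position
F5: 5×12 + 5 = 65
A#5: 5×12 + 10 = 70
Difference = 70 - 65 = 5
= 5 semitones


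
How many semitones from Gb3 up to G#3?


Absolute semitone position = octave×12 + chromatic position
Gb3: 3×12 + 6 = 42
G#3: 3×12 + 8 = 44
Difference = 44 - 42 = 2
= 2 semitones


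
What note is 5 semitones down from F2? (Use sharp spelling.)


Solution.
F2: chromatic position 5 in octave 2 → absolute = 2×12 + 5 = 29
Transpose down 5: 29 - 5 = 24
24 = 2×12 + 0 → C in octave 2
Result = C2


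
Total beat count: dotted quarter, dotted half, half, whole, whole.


Beat values:
  dotted quarter = 1.5 beats
  dotted half = 3 beats
  half = 2 beats
  whole = 4 beats
  whole = 4 beats
Sum = 1.5 + 3 + 2 + 4 + 4
= 14.5 beats


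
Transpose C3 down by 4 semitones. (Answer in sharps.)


C3: chromatic position 0 in octave 3 → absolute = 3×12 + 0 = 36
Transpose down 4: 36 - 4 = 32
32 = 2×12 + 8 → G# in octave 2
Result = G#2


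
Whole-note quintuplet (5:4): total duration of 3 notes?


Let's work it out.
Quintuplet: 5 notes occupy the space of 4 whole notes
Space = 4 × 4 = 16 beats
Each quintuplet note = 16 / 5 = 16/5 beats
3 notes = 3 × 16/5 = 48/5
= 48/5 beats


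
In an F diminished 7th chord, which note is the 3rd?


Let's work it out.
Diminished 7th chord = root + minor 3rd + diminished 5th + diminished 7th
Seventh chords stack in thirds, so the letter names are F-A-C-E
Root: F
Minor 3rd above F: Ab
Diminished 5th above F: Cb
Diminished 7th above F: Ebb
The 3rd = Ab


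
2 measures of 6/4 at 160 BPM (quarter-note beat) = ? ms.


Step by step:
Quarter-note beat duration = 60000 / 160 ms
Beats per measure (6/4) = 6
One measure = 6 × 60000 / 160 = 360000 / 160 ms
2 measures = 2 × 360000 / 160 = 720000 / 160
= 4500.0 ms


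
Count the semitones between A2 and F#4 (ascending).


Solution.
Absolute semitone position = octave×12 + chromatic position
A2: 2×12 + 9 = 33
F#4: 4×12 + 6 = 54
Difference = 54 - 33 = 21
= 21 semitones


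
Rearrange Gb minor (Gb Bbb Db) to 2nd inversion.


Let's work it out.
Root position: Gb Bbb Db
2nd inversion: move root and 3rd up an octave
Bass note: Db
Notes (bottom to top) = Db Gb Bbb


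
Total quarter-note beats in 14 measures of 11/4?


Working:
Time signature 11/4: the bottom number 4 means the quarter note gets one count
The top number 11 means 11 quarter-note beats per measure
Total = 11 × 14 measures
= 154 quarter-note beats


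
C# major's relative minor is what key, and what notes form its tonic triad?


Working:
The relative minor shares the major's key signature and starts on its 6th degree
6th degree = a major 6th above the tonic; a major 6th above C# is A#
→ relative minor of C# major is A# minor
Tonic triad of A# minor = root + minor 3rd + perfect 5th = A# C# E#
= A# minor; triad = A# C# E#


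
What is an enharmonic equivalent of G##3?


Step by step:
Enharmonic notes sound the same pitch but are spelled with different letter names
G## and A name the same pitch class
= A3


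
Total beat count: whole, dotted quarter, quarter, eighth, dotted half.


Let's work it out.
Beat values:
  whole = 4 beats
  dotted quarter = 1.5 beats
  quarter = 1 beat
  eighth = 0.5 beats
  dotted half = 3 beats
Sum = 4 + 1.5 + 1 + 0.5 + 3
= 10 beats


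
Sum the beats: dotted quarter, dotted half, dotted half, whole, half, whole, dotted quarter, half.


Reasoning:
Beat values:
  dotted quarter = 1.5 beats
  dotted half = 3 beats
  dotted half = 3 beats
  whole = 4 beats
  half = 2 beats
  whole = 4 beats
  dotted quarter = 1.5 beats
  half = 2 beats
Sum = 1.5 + 3 + 3 + 4 + 2 + 4 + 1.5 + 2
= 21 beats


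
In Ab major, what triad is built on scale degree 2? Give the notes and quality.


Ab major scale: Ab Bb C Db Eb F G
Diatonic triad on degree 2 stacks scale notes 2, 4, 6: Bb Db F
Bb→Db = 3 semitones; Bb→F = 7 semitones → minor triad
= Bb Db F (minor)


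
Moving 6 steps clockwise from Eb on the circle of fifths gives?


Solution.
Each clockwise step on the circle of fifths moves up a perfect 5th
From Eb: Eb → Bb → F → C → G → D → A
= A


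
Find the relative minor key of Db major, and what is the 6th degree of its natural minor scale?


Let's work it out.
The relative minor shares the major's key signature and starts on its 6th degree
6th degree = a major 6th above the tonic; a major 6th above Db is Bb
→ relative minor of Db major is Bb minor
Bb natural minor scale: Bb C Db Eb F Gb Ab
= Bb minor; 6th degree = Gb


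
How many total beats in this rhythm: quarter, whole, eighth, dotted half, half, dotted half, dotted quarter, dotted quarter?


Let's work it out.
Beat values:
  quarter = 1 beat
  whole = 4 beats
  eighth = 0.5 beats
  dotted half = 3 beats
  half = 2 beats
  dotted half = 3 beats
  dotted quarter = 1.5 beats
  dotted quarter = 1.5 beats
Sum = 1 + 4 + 0.5 + 3 + 2 + 3 + 1.5 + 1.5
= 16.5 beats


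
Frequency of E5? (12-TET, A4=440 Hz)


f = 440 × 2^(n/12) where n = semitones from A4
E5: 7 semitones from A4
f = 440 × 2^(7/12)
f = 659.26 Hz


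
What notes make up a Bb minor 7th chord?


Let's work it out.
Minor 7th chord = root + minor 3rd + perfect 5th + minor 7th
Seventh chords stack in thirds, so the letter names are B-D-F-A
Root: Bb
Minor 3rd above Bb: Db
Perfect 5th above Bb: F
Minor 7th above Bb: Ab
Chord = Bb Db F Ab


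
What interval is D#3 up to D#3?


Step by step:
Letter names: D → D spans 1 letter name → a unison
Semitones: D#3 → D#3 = 0 half-steps
A unison of 0 semitones is a perfect unison
= perfect unison


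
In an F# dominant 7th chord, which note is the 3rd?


Reasoning:
Dominant 7th chord = root + major 3rd + perfect 5th + minor 7th
Seventh chords stack in thirds, so the letter names are F-A-C-E
Root: F#
Major 3rd above F#: A#
Perfect 5th above F#: C#
Minor 7th above F#: E
The 3rd = A#
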